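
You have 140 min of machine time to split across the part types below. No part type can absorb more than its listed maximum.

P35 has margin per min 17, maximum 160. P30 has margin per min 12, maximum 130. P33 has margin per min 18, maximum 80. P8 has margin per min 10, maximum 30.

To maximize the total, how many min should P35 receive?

60

Order the part types by margin per min: P33 18 > P35 17 > P30 12 > P8 10.
Give P33 80 to hit its cap of 80 — 60 left.
Only 60 left; P35 takes them to reach 60.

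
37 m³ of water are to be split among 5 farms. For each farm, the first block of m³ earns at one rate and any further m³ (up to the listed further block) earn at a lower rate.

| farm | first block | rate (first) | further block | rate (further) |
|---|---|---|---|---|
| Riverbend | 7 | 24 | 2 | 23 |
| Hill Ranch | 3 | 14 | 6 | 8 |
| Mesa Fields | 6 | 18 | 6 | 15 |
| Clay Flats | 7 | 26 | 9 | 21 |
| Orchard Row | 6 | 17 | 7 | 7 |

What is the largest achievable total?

Rank every tier by rate: Clay Flats/first 26 > Riverbend/first 24 > Riverbend/second 23 > Clay Flats/second 21 > Mesa Fields/first 18 > Orchard Row/first 17 > Mesa Fields/second 15 > Hill Ranch/first 14 > Hill Ranch/second 8 > Orchard Row/second 7.
Fill Clay Flats first block (7 at 26) ; 30 left.
Riverbend/first (24): +7 ; 23 left.
Riverbend/second (23): +2 ; 21 left.
Fill Clay Flats second block (9 at 21) ; 12 left.
Mesa Fields/first (18): +6 ; 6 left.
Fill Orchard Row first block (6 at 17) ; 0 left.
Total = 26×7 + 24×7 + 23×2 + 21×9 + 18×6 + 17×6 = 795.

795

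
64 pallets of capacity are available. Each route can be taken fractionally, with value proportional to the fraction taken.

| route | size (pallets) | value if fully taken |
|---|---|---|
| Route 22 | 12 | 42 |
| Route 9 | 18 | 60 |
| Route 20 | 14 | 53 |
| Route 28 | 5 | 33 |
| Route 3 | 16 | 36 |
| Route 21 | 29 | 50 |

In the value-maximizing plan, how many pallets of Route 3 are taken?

15

Best value per unit of size first: Route 28 33/5≈6.6, Route 20 53/14≈3.79, Route 22 42/12≈3.5, Route 9 60/18≈3.33, Route 3 36/16≈2.25, Route 21 50/29≈1.72.
Route 28: take in full, 5 pallets for value 33 → 59 left.
Take all of Route 20 (14 pallets, value 53) → 45 pallets left.
All 12 pallets of Route 22 fit (value 42) → 33 remain.
Route 9: take in full, 18 pallets for value 60 → 15 left.
Only 15 pallets remain; take 15/16 of Route 3 for value 36×15/16 = 33.75.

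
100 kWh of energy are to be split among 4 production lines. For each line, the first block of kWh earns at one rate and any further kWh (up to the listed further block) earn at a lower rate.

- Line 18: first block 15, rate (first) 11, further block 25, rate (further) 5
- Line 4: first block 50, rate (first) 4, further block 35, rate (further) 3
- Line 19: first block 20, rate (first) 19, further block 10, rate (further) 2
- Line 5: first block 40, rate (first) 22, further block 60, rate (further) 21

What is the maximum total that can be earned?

2140

Order all 8 blocks by rate: Line 5/first 22 > Line 5/second 21 > Line 19/first 19 > Line 18/first 11 > Line 18/second 5 > Line 4/first 4 > Line 4/second 3 > Line 19/second 2.
Fill Line 5 first block (40 at 22) ; 60 left.
Fill Line 5 second block (60 at 21) ; 0 left.
Total = 22×40 + 21×60 = 2140.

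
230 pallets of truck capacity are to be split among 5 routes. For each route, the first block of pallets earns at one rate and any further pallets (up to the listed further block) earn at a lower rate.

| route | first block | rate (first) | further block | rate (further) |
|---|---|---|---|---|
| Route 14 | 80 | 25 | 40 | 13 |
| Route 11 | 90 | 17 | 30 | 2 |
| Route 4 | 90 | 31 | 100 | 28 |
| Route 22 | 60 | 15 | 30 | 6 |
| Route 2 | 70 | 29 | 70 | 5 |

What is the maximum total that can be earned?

Rank every tier by rate: Route 4/tier1 31 > Route 2/tier1 29 > Route 4/tier2 28 > Route 14/tier1 25 > Route 11/tier1 17 > Route 22/tier1 15 > Route 14/tier2 13 > Route 22/tier2 6 > Route 2/tier2 5 > Route 11/tier2 2.
Route 4/tier1 (31): +90 ; 140 left.
Fill Route 2 tier1 block (70 at 29) ; 70 left.
Route 4 tier2 at 28: only 70 left, fill 70.
Total = 31×90 + 29×70 + 28×70 = 6780.

6780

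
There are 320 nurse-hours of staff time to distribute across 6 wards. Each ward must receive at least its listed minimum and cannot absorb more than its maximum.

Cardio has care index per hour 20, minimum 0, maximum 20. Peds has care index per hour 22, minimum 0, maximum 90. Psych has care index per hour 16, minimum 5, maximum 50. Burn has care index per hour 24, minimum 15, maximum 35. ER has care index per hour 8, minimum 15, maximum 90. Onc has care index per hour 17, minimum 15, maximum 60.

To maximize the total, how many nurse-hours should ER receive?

Meeting every minimum uses 0+0+5+15+15+15 = 50 nurse-hours, leaving 270.
Rank by care index per hour: Burn 24 > Peds 22 > Cardio 20 > Onc 17 > Psych 16 > ER 8.
Burn takes 20 more to reach its cap of 35 ; 250 left.
Peds takes 90 more to reach its cap of 90 ; 160 left.
Cardio takes 20 more to reach its cap of 20 ; 140 left.
Onc: +45 to 60 (cap) ; 95 left.
Give Psych 45 more to hit its cap of 50 ; 50 left.
ER has room for 75 more but only 50 remain, so it gets 65.

65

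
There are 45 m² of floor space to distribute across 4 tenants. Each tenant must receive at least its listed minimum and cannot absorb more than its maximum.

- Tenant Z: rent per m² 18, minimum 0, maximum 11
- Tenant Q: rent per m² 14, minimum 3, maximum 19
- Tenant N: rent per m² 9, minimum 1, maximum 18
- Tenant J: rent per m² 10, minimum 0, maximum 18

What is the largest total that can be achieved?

613

Meeting every minimum uses 0+3+1+0 = 4 m², leaving 41.
Rank by rent per m²: Tenant Z 18 > Tenant Q 14 > Tenant J 10 > Tenant N 9.
Tenant Z: +11 to 11 (cap) → 30 left.
Tenant Q: +16 to 19 (cap) → 14 left.
Tenant J: +14 (room for 18) → 14. Pool exhausted.
Total = 18×11 + 14×19 + 9×1 + 10×14 = 613.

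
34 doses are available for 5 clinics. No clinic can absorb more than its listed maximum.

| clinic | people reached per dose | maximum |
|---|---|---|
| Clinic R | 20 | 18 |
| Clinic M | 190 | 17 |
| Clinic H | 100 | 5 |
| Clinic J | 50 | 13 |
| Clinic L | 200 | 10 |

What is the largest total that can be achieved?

Order the clinics by people reached per dose: Clinic L 200 > Clinic M 190 > Clinic H 100 > Clinic J 50 > Clinic R 20.
Give Clinic L 10 to hit its cap of 10 → 24 left.
Give Clinic M 17 to hit its cap of 17 → 7 left.
Clinic H: +5 to 5 (cap) → 2 left.
Clinic J: +2 (room for 13) → 2. Pool exhausted.
Total = 190×17 + 100×5 + 50×2 + 200×10 = 5830.

5830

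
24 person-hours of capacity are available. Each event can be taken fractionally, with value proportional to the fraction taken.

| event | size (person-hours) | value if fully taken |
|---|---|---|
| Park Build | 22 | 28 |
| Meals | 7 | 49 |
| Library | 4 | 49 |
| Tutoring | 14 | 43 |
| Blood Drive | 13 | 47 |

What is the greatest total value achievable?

Rank by value-to-size ratio: Library 49/4≈12.2, Meals 49/7≈7, Blood Drive 47/13≈3.62, Tutoring 43/14≈3.07, Park Build 28/22≈1.27.
All 4 person-hours of Library fit (value 49) → 20 remain.
All 7 person-hours of Meals fit (value 49) → 13 remain.
Take all of Blood Drive (13 person-hours, value 47) → 0 person-hours left.
Total value = 145.

145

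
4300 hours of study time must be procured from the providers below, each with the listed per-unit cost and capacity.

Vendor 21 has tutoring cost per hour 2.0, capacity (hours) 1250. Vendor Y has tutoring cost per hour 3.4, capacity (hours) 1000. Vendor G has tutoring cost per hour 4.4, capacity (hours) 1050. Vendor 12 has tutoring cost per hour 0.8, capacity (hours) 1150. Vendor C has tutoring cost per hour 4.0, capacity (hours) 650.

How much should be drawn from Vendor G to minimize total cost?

Cheapest first:
Vendor 12 (0.8): use full 1150 — 3150 hours to go.
Take 1250 from Vendor 21 at 2.0 — need 1900 more.
Take 1000 from Vendor Y at 3.4 — need 900 more.
Take 650 from Vendor C at 4.0 — need 250 more.
Vendor G at 4.4: take 250 of its 1050 — requirement met.

250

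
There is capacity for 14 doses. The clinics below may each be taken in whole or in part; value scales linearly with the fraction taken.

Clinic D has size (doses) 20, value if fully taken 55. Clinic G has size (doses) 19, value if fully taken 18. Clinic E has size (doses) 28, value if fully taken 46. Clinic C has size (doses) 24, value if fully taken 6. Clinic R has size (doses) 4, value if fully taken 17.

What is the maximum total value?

44.5

Sort by value density: Clinic R 17/4≈4.25, Clinic D 55/20≈2.75, Clinic E 46/28≈1.64, Clinic G 18/19≈0.947, Clinic C 6/24≈0.25.
Take all of Clinic R (4 doses, value 17) ; 10 doses left.
10 doses left: a 10/20 share of Clinic D gives 55×10/20 = 27.5.
Total value = 44.5.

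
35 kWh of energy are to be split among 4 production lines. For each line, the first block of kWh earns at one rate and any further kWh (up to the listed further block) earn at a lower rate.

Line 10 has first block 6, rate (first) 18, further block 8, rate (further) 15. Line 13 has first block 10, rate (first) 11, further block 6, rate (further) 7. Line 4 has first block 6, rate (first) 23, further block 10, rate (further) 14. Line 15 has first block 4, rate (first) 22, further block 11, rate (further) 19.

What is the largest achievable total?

Rank every tier by rate: Line 4/first 23 > Line 15/first 22 > Line 15/second 19 > Line 10/first 18 > Line 10/second 15 > Line 4/second 14 > Line 13/first 11 > Line 13/second 7.
Line 4 first at 23: fill all 6 ; 29 left.
Line 15/first (22): +4 ; 25 left.
Line 15/second (19): +11 ; 14 left.
Fill Line 10 first block (6 at 18) ; 8 left.
Line 10 second at 15: fill all 8 ; 0 left.
Total = 23×6 + 22×4 + 19×11 + 18×6 + 15×8 = 663.

663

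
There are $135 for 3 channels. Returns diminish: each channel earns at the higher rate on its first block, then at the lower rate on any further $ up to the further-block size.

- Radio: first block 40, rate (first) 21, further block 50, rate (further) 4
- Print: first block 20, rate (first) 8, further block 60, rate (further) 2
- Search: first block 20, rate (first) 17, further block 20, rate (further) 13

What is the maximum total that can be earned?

1740

Order all 6 blocks by rate: Radio/first 21 > Search/first 17 > Search/second 13 > Print/first 8 > Radio/second 4 > Print/second 2.
Radio/first (21): +40 → 95 left.
Fill Search first block (20 at 17) → 75 left.
Search/second (13): +20 → 55 left.
Print/first (8): +20 → 35 left.
Radio/second: +35 of 50 at 4; pool empty.
Total = 21×40 + 17×20 + 13×20 + 8×20 + 4×35 = 1740.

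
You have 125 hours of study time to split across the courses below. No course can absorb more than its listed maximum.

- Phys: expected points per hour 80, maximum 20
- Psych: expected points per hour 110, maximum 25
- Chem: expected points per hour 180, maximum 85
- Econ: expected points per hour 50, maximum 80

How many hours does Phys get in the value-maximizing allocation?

Rank by expected points per hour: Chem 180 > Psych 110 > Phys 80 > Econ 50.
Chem takes 85 to reach its cap of 85 — 40 left.
Psych: +25 to 25 (cap) — 15 left.
Only 15 left; Phys takes them to reach 15.

15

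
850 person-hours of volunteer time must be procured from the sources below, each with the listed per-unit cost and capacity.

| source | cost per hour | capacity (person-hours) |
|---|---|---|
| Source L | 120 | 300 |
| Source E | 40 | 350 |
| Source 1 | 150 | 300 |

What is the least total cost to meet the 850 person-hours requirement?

Fill from the cheapest source first.
Source E at 40: take all 350 person-hours ; 500 still needed.
Take 300 from Source L at 120 ; need 200 more.
Source 1 at 150: take 200 of its 300 ; requirement met.
Cost = 350×40 + 300×120 + 200×150 = 80000.

80000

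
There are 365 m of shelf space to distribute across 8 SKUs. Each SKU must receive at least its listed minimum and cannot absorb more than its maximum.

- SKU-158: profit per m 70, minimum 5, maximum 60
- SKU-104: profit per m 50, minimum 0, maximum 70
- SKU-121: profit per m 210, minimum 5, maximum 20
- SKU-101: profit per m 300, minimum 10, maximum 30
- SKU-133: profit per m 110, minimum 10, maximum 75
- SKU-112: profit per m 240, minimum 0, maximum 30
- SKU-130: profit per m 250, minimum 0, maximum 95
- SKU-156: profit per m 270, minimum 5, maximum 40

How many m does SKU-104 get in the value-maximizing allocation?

Meeting every minimum uses 5+0+5+10+10+0+0+5 = 35 m, leaving 330.
Order the SKUs by profit per m: SKU-101 300 > SKU-156 270 > SKU-130 250 > SKU-112 240 > SKU-121 210 > SKU-133 110 > SKU-158 70 > SKU-104 50.
SKU-101: +20 to 30 (cap) — 310 left.
Give SKU-156 35 more to hit its cap of 40 — 275 left.
SKU-130 takes 95 more to reach its cap of 95 — 180 left.
Give SKU-112 30 more to hit its cap of 30 — 150 left.
SKU-121 takes 15 more to reach its cap of 20 — 135 left.
SKU-133: +65 to 75 (cap) — 70 left.
Give SKU-158 55 more to hit its cap of 60 — 15 left.
Only 15 left; SKU-104 takes them to reach 15.

15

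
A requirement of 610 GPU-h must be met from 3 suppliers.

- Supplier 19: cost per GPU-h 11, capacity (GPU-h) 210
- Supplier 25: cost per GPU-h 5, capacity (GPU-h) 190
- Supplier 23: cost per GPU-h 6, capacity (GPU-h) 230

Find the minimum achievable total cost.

4420

Cheapest first:
Supplier 25 at 5: take all 190 GPU-h → 420 still needed.
Supplier 23 at 6: take all 230 GPU-h → 190 still needed.
Take 190 from Supplier 19 at 11 to finish.
Cost = 190×5 + 230×6 + 190×11 = 4420.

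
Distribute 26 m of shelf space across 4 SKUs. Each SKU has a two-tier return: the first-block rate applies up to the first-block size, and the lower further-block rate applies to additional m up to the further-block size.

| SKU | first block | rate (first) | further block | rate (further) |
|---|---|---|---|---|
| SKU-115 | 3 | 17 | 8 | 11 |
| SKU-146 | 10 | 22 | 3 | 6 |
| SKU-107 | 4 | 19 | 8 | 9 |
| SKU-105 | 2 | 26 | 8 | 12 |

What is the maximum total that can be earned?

483

Treat each block as its own option and order by rate: SKU-105/first 26 > SKU-146/first 22 > SKU-107/first 19 > SKU-115/first 17 > SKU-105/second 12 > SKU-115/second 11 > SKU-107/second 9 > SKU-146/second 6.
SKU-105 first at 26: fill all 2 ; 24 left.
Fill SKU-146 first block (10 at 22) ; 14 left.
SKU-107 first at 19: fill all 4 ; 10 left.
SKU-115/first (17): +3 ; 7 left.
SKU-105/second: +7 of 8 at 12; pool empty.
Total = 26×2 + 22×10 + 19×4 + 17×3 + 12×7 = 483.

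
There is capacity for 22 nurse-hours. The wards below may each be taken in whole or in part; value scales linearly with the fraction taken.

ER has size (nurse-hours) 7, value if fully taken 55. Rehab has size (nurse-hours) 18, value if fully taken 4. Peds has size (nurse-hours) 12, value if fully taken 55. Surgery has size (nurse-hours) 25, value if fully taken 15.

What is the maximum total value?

Sort by value density: ER 55/7≈7.86, Peds 55/12≈4.58, Surgery 15/25≈0.6, Rehab 4/18≈0.222.
Take all of ER (7 nurse-hours, value 55) → 15 nurse-hours left.
All 12 nurse-hours of Peds fit (value 55) → 3 remain.
Only 3 nurse-hours remain; take 3/25 of Surgery for value 15×3/25 = 1.8.
Total value = 111.8.

111.8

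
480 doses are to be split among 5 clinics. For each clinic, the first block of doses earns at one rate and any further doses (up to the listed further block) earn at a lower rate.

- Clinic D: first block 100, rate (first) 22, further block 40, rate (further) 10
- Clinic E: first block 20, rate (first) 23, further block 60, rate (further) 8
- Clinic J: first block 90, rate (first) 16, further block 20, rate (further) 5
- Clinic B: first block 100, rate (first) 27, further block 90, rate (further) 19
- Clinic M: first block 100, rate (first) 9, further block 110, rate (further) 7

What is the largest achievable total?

9270

Rank every tier by rate: Clinic B/first 27 > Clinic E/first 23 > Clinic D/first 22 > Clinic B/second 19 > Clinic J/first 16 > Clinic D/second 10 > Clinic M/first 9 > Clinic E/second 8 > Clinic M/second 7 > Clinic J/second 5.
Clinic B/first (27): +100 — 380 left.
Clinic E first at 23: fill all 20 — 360 left.
Fill Clinic D first block (100 at 22) — 260 left.
Clinic B/second (19): +90 — 170 left.
Clinic J first at 16: fill all 90 — 80 left.
Clinic D second at 10: fill all 40 — 40 left.
Clinic M first at 9: only 40 left, fill 40.
Total = 27×100 + 23×20 + 22×100 + 19×90 + 16×90 + 10×40 + 9×40 = 9270.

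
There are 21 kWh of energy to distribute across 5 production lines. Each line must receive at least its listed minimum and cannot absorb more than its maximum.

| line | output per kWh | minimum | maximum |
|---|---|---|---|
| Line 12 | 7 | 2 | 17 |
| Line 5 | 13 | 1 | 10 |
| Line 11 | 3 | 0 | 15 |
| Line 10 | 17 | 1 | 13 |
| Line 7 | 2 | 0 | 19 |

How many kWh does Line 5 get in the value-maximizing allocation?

6

Meeting every minimum uses 2+1+0+1+0 = 4 kWh, leaving 17.
Highest output per kWh first: Line 10 17 > Line 5 13 > Line 12 7 > Line 11 3 > Line 7 2.
Line 10: +12 to 13 (cap) — 5 left.
Line 5 has room for 9 more but only 5 remain, so it gets 6.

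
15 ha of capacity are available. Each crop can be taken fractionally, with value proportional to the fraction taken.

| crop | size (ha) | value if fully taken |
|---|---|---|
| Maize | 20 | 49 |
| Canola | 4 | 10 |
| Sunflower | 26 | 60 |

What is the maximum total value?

36.95

Rank by value-to-size ratio: Canola 10/4≈2.5, Maize 49/20≈2.45, Sunflower 60/26≈2.31.
Canola: take in full, 4 ha for value 10 — 11 left.
11 ha left: a 11/20 share of Maize gives 49×11/20 = 26.95.
Total value = 36.95.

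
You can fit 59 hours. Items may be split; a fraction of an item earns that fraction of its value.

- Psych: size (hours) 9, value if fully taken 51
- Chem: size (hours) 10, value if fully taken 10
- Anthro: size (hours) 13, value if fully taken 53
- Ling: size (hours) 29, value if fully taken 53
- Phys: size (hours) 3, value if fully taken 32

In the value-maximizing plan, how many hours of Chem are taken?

Rank by value-to-size ratio: Phys 32/3≈10.7, Psych 51/9≈5.67, Anthro 53/13≈4.08, Ling 53/29≈1.83, Chem 10/10≈1.
Take all of Phys (3 hours, value 32) → 56 hours left.
Psych: take in full, 9 hours for value 51 → 47 left.
All 13 hours of Anthro fit (value 53) → 34 remain.
All 29 hours of Ling fit (value 53) → 5 remain.
Only 5 hours remain; take 5/10 of Chem for value 10×5/10 = 5.

5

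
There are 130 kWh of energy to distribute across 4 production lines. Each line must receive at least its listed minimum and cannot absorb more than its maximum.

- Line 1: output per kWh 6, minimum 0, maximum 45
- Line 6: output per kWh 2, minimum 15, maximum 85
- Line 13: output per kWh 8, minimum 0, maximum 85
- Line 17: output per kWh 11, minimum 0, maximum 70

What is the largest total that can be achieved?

1160

Meeting every minimum uses 0+15+0+0 = 15 kWh, leaving 115.
Highest output per kWh first: Line 17 11 > Line 13 8 > Line 1 6 > Line 6 2.
Line 17 takes 70 more to reach its cap of 70 — 45 left.
Only 45 left; Line 13 takes them to reach 45.
Total = 2×15 + 8×45 + 11×70 = 1160.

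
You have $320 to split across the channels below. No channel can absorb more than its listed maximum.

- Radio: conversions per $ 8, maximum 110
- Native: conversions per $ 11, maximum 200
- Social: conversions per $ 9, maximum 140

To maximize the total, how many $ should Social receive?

Order the channels by conversions per $: Native 11 > Social 9 > Radio 8.
Native: +200 to 200 (cap) — 120 left.
Social has room for 140 but only 120 remain, so it gets 120.

120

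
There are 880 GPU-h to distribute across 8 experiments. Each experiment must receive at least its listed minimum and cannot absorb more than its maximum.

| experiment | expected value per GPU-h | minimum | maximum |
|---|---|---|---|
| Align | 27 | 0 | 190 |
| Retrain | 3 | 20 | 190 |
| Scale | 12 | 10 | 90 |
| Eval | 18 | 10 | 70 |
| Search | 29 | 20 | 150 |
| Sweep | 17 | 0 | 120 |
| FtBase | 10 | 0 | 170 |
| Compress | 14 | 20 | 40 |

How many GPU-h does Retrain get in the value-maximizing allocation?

50

Meeting every minimum uses 0+20+10+10+20+0+0+20 = 80 GPU-h, leaving 800.
Rank by expected value per GPU-h: Search 29 > Align 27 > Eval 18 > Sweep 17 > Compress 14 > Scale 12 > FtBase 10 > Retrain 3.
Search: +130 to 150 (cap) → 670 left.
Give Align 190 more to hit its cap of 190 → 480 left.
Eval: +60 to 70 (cap) → 420 left.
Sweep takes 120 more to reach its cap of 120 → 300 left.
Compress takes 20 more to reach its cap of 40 → 280 left.
Scale takes 80 more to reach its cap of 90 → 200 left.
FtBase takes 170 more to reach its cap of 170 → 30 left.
Only 30 left; Retrain takes them to reach 50.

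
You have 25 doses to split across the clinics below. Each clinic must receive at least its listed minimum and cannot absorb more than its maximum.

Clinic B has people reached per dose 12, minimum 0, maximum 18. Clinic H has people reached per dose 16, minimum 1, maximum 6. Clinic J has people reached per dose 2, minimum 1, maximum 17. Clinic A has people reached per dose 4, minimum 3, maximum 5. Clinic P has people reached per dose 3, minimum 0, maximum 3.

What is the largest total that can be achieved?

290

Meeting every minimum uses 0+1+1+3+0 = 5 doses, leaving 20.
Highest people reached per dose first: Clinic H 16 > Clinic B 12 > Clinic A 4 > Clinic P 3 > Clinic J 2.
Give Clinic H 5 more to hit its cap of 6 — 15 left.
Only 15 left; Clinic B takes them to reach 15.
Total = 12×15 + 16×6 + 2×1 + 4×3 = 290.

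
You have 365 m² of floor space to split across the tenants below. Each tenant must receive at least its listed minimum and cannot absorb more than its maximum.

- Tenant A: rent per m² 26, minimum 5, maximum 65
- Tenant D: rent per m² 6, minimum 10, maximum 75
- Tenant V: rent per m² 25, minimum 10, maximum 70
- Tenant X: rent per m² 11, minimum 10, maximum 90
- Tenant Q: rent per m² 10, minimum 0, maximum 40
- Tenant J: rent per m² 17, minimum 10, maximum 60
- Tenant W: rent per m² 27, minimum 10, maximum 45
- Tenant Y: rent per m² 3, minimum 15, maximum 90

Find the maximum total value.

Meeting every minimum uses 5+10+10+10+0+10+10+15 = 70 m², leaving 295.
Order the tenants by rent per m²: Tenant W 27 > Tenant A 26 > Tenant V 25 > Tenant J 17 > Tenant X 11 > Tenant Q 10 > Tenant D 6 > Tenant Y 3.
Tenant W takes 35 more to reach its cap of 45 ; 260 left.
Tenant A: +60 to 65 (cap) ; 200 left.
Tenant V: +60 to 70 (cap) ; 140 left.
Give Tenant J 50 more to hit its cap of 60 ; 90 left.
Give Tenant X 80 more to hit its cap of 90 ; 10 left.
Tenant Q: +10 (room for 40) → 10. Pool exhausted.
Total = 26×65 + 6×10 + 25×70 + 11×90 + 10×10 + 17×60 + 27×45 + 3×15 = 6870.

6870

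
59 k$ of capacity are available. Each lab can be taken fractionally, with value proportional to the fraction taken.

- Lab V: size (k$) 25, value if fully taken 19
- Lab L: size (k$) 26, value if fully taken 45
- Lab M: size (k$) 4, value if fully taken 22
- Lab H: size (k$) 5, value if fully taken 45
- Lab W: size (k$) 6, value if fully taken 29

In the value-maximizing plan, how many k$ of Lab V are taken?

18

Sort by value density: Lab H 45/5≈9, Lab M 22/4≈5.5, Lab W 29/6≈4.83, Lab L 45/26≈1.73, Lab V 19/25≈0.76.
Take all of Lab H (5 k$, value 45) ; 54 k$ left.
All 4 k$ of Lab M fit (value 22) ; 50 remain.
Lab W: take in full, 6 k$ for value 29 ; 44 left.
Lab L: take in full, 26 k$ for value 45 ; 18 left.
18 k$ left: a 18/25 share of Lab V gives 19×18/25 = 13.68.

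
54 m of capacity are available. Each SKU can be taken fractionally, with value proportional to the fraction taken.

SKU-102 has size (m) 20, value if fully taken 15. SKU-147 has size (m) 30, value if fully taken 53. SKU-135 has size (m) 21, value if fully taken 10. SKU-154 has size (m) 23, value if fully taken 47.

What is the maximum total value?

Best value per unit of size first: SKU-154 47/23≈2.04, SKU-147 53/30≈1.77, SKU-102 15/20≈0.75, SKU-135 10/21≈0.476.
SKU-154: take in full, 23 m for value 47 — 31 left.
Take all of SKU-147 (30 m, value 53) — 1 m left.
Fill the last 1 m with part of SKU-102: 1/20 of it earns 0.75.
Total value = 100.75.

100.75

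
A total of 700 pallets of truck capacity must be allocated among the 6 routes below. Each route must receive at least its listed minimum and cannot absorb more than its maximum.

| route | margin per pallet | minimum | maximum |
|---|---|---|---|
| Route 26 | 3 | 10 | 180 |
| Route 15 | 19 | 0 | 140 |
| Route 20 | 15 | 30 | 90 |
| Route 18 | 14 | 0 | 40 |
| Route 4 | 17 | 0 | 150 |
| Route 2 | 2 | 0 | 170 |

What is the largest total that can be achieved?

7860

Meeting every minimum uses 10+0+30+0+0+0 = 40 pallets, leaving 660.
Rank by margin per pallet: Route 15 19 > Route 4 17 > Route 20 15 > Route 18 14 > Route 26 3 > Route 2 2.
Give Route 15 140 more to hit its cap of 140 ; 520 left.
Give Route 4 150 more to hit its cap of 150 ; 370 left.
Give Route 20 60 more to hit its cap of 90 ; 310 left.
Route 18 takes 40 more to reach its cap of 40 ; 270 left.
Give Route 26 170 more to hit its cap of 180 ; 100 left.
Only 100 left; Route 2 takes them to reach 100.
Total = 3×180 + 19×140 + 15×90 + 14×40 + 17×150 + 2×100 = 7860.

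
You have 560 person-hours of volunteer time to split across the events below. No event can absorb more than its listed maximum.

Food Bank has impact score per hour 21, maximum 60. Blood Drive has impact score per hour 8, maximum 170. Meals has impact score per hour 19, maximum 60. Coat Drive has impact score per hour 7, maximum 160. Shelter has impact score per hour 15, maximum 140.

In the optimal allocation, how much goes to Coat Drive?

Highest impact score per hour first: Food Bank 21 > Meals 19 > Shelter 15 > Blood Drive 8 > Coat Drive 7.
Give Food Bank 60 to hit its cap of 60 → 500 left.
Give Meals 60 to hit its cap of 60 → 440 left.
Give Shelter 140 to hit its cap of 140 → 300 left.
Blood Drive takes 170 to reach its cap of 170 → 130 left.
Coat Drive has room for 160 but only 130 remain, so it gets 130.

130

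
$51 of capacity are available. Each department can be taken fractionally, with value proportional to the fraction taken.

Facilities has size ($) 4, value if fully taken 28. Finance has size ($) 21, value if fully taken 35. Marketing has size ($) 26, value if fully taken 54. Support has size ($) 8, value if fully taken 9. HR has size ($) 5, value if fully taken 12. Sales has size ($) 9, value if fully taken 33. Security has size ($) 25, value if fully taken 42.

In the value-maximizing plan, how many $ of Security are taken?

7

Best value per unit of size first: Facilities 28/4≈7, Sales 33/9≈3.67, HR 12/5≈2.4, Marketing 54/26≈2.08, Security 42/25≈1.68, Finance 35/21≈1.67, Support 9/8≈1.12.
All 4 $ of Facilities fit (value 28) — 47 remain.
All 9 $ of Sales fit (value 33) — 38 remain.
All 5 $ of HR fit (value 12) — 33 remain.
Take all of Marketing (26 $, value 54) — 7 $ left.
Fill the last 7 $ with part of Security: 7/25 of it earns 11.76.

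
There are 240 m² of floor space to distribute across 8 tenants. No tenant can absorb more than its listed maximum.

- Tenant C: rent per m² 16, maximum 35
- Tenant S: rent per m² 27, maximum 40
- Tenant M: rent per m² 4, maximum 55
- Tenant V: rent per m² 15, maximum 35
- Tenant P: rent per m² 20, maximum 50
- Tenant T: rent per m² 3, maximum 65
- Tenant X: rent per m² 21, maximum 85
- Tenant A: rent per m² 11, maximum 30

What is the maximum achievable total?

Highest rent per m² first: Tenant S 27 > Tenant X 21 > Tenant P 20 > Tenant C 16 > Tenant V 15 > Tenant A 11 > Tenant M 4 > Tenant T 3.
Tenant S: +40 to 40 (cap) — 200 left.
Tenant X takes 85 to reach its cap of 85 — 115 left.
Tenant P takes 50 to reach its cap of 50 — 65 left.
Give Tenant C 35 to hit its cap of 35 — 30 left.
Tenant V has room for 35 but only 30 remain, so it gets 30.
Total = 16×35 + 27×40 + 15×30 + 20×50 + 21×85 = 4875.

4875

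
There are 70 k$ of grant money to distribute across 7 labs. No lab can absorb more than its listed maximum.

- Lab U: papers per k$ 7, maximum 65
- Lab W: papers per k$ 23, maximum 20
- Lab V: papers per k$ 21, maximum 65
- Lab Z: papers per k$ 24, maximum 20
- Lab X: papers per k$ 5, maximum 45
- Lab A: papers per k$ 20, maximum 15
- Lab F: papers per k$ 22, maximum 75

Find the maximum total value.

1600

Order the labs by papers per k$: Lab Z 24 > Lab W 23 > Lab F 22 > Lab V 21 > Lab A 20 > Lab U 7 > Lab X 5.
Lab Z takes 20 to reach its cap of 20 → 50 left.
Give Lab W 20 to hit its cap of 20 → 30 left.
Lab F has room for 75 but only 30 remain, so it gets 30.
Total = 23×20 + 24×20 + 22×30 = 1600.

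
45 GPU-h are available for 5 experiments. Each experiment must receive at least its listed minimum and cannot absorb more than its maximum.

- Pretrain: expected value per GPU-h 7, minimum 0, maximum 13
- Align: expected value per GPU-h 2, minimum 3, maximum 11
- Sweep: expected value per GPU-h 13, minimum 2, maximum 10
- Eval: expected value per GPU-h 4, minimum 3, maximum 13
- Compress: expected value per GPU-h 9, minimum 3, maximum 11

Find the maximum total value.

358

Meeting every minimum uses 0+3+2+3+3 = 11 GPU-h, leaving 34.
Rank by expected value per GPU-h: Sweep 13 > Compress 9 > Pretrain 7 > Eval 4 > Align 2.
Give Sweep 8 more to hit its cap of 10 → 26 left.
Compress: +8 to 11 (cap) → 18 left.
Pretrain takes 13 more to reach its cap of 13 → 5 left.
Eval: +5 (room for 10) → 8. Pool exhausted.
Total = 7×13 + 2×3 + 13×10 + 4×8 + 9×11 = 358.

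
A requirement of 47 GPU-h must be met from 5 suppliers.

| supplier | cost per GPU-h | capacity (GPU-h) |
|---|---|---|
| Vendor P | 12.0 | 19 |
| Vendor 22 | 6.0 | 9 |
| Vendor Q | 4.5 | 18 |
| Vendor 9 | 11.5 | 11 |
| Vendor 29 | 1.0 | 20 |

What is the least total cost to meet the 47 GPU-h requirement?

Fill from the cheapest supplier first.
Vendor 29 at 1.0: take all 20 GPU-h → 27 still needed.
Vendor Q at 4.5: take all 18 GPU-h → 9 still needed.
Vendor 22 (6.0): use full 9 → 0 GPU-h to go.
Vendor 9, Vendor P: unused.
Cost = 20×1.0 + 18×4.5 + 9×6.0 = 155.

155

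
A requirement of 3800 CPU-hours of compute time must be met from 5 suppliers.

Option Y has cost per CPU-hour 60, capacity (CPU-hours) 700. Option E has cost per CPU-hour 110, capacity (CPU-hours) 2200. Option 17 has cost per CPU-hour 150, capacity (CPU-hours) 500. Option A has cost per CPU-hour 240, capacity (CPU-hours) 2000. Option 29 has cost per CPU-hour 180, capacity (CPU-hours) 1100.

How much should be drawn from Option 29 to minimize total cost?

Use suppliers in increasing cost order.
Take 700 from Option Y at 60 — need 3100 more.
Take 2200 from Option E at 110 — need 900 more.
Option 17 (150): use full 500 — 400 CPU-hours to go.
Take 400 from Option 29 at 180 to finish.
Option A: unused.

400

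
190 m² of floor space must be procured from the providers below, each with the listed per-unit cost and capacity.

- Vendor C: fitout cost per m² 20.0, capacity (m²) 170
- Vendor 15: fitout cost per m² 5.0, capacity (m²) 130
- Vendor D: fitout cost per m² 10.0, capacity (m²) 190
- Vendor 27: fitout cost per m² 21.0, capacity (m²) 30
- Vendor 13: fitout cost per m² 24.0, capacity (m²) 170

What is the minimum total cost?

1250

Fill from the cheapest provider first.
Vendor 15 at 5.0: take all 130 m² ; 60 still needed.
Vendor D (10.0): take the remaining 60 ; done.
Vendor C, Vendor 27, Vendor 13: unused.
Cost = 130×5.0 + 60×10.0 = 1250.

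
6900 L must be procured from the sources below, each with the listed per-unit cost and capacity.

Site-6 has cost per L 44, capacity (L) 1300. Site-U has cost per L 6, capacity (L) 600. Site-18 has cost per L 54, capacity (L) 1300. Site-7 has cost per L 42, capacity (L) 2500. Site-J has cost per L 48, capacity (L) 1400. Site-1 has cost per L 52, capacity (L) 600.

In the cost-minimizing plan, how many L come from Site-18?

Fill from the cheapest source first.
Site-U (6): use full 600 ; 6300 L to go.
Site-7 (42): use full 2500 ; 3800 L to go.
Take 1300 from Site-6 at 44 ; need 2500 more.
Take 1400 from Site-J at 48 ; need 1100 more.
Site-1 (52): use full 600 ; 500 L to go.
Site-18 at 54: take 500 of its 1300 ; requirement met.

500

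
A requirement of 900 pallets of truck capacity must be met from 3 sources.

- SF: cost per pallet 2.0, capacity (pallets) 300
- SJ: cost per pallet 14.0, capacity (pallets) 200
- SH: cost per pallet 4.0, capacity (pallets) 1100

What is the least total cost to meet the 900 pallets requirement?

Fill from the cheapest source first.
Take 300 from SF at 2.0 → need 600 more.
Take 600 from SH at 4.0 to finish.
SJ: unused.
Cost = 300×2.0 + 600×4.0 = 3000.

3000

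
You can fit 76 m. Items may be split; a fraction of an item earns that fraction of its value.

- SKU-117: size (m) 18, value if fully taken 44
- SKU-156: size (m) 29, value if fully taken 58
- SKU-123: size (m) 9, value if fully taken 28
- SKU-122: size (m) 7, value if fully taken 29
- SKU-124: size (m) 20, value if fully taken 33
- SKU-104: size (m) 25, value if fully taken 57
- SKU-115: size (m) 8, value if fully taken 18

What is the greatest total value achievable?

194

Rank by value-to-size ratio: SKU-122 29/7≈4.14, SKU-123 28/9≈3.11, SKU-117 44/18≈2.44, SKU-104 57/25≈2.28, SKU-115 18/8≈2.25, SKU-156 58/29≈2, SKU-124 33/20≈1.65.
SKU-122: take in full, 7 m for value 29 — 69 left.
Take all of SKU-123 (9 m, value 28) — 60 m left.
All 18 m of SKU-117 fit (value 44) — 42 remain.
All 25 m of SKU-104 fit (value 57) — 17 remain.
Take all of SKU-115 (8 m, value 18) — 9 m left.
9 m left: a 9/29 share of SKU-156 gives 58×9/29 = 18.
Total value = 194.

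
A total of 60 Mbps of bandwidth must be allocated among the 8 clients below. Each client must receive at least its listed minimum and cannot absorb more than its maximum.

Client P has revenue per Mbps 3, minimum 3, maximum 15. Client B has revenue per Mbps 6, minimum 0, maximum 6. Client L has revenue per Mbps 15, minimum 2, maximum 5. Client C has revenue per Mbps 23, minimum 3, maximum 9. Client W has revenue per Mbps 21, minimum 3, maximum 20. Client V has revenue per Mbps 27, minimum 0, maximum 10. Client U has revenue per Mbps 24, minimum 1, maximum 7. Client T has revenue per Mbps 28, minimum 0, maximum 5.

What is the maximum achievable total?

Meeting every minimum uses 3+0+2+3+3+0+1+0 = 12 Mbps, leaving 48.
Order the clients by revenue per Mbps: Client T 28 > Client V 27 > Client U 24 > Client C 23 > Client W 21 > Client L 15 > Client B 6 > Client P 3.
Give Client T 5 more to hit its cap of 5 — 43 left.
Client V: +10 to 10 (cap) — 33 left.
Give Client U 6 more to hit its cap of 7 — 27 left.
Give Client C 6 more to hit its cap of 9 — 21 left.
Client W: +17 to 20 (cap) — 4 left.
Give Client L 3 more to hit its cap of 5 — 1 left.
Client B: +1 (room for 6) → 1. Pool exhausted.
Total = 3×3 + 6×1 + 15×5 + 23×9 + 21×20 + 27×10 + 24×7 + 28×5 = 1295.

1295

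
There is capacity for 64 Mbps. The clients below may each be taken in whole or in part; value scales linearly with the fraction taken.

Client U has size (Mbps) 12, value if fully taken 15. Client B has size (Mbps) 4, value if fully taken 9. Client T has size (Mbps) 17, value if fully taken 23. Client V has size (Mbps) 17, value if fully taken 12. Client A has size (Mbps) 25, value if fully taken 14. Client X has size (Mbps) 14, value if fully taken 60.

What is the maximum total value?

119

Rank by value-to-size ratio: Client X 60/14≈4.29, Client B 9/4≈2.25, Client T 23/17≈1.35, Client U 15/12≈1.25, Client V 12/17≈0.706, Client A 14/25≈0.56.
Take all of Client X (14 Mbps, value 60) — 50 Mbps left.
All 4 Mbps of Client B fit (value 9) — 46 remain.
Take all of Client T (17 Mbps, value 23) — 29 Mbps left.
All 12 Mbps of Client U fit (value 15) — 17 remain.
Take all of Client V (17 Mbps, value 12) — 0 Mbps left.
Total value = 119.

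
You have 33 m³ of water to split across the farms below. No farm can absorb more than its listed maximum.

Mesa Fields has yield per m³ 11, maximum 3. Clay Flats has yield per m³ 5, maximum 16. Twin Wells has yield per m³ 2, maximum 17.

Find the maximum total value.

Highest yield per m³ first: Mesa Fields 11 > Clay Flats 5 > Twin Wells 2.
Mesa Fields takes 3 to reach its cap of 3 — 30 left.
Clay Flats takes 16 to reach its cap of 16 — 14 left.
Twin Wells has room for 17 but only 14 remain, so it gets 14.
Total = 11×3 + 5×16 + 2×14 = 141.

141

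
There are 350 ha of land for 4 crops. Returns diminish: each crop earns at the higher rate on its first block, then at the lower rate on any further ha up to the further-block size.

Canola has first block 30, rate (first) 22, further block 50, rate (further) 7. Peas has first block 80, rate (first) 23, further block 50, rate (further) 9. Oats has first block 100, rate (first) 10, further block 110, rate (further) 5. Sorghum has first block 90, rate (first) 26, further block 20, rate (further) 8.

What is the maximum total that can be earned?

6290

Order all 8 blocks by rate: Sorghum/first 26 > Peas/first 23 > Canola/first 22 > Oats/first 10 > Peas/second 9 > Sorghum/second 8 > Canola/second 7 > Oats/second 5.
Sorghum first at 26: fill all 90 ; 260 left.
Peas first at 23: fill all 80 ; 180 left.
Canola first at 22: fill all 30 ; 150 left.
Fill Oats first block (100 at 10) ; 50 left.
Fill Peas second block (50 at 9) ; 0 left.
Total = 26×90 + 23×80 + 22×30 + 10×100 + 9×50 = 6290.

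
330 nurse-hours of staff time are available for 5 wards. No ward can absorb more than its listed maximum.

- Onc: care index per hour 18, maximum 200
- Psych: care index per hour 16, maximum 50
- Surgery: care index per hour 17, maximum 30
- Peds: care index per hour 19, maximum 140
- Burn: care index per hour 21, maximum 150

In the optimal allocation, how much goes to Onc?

40

Order the wards by care index per hour: Burn 21 > Peds 19 > Onc 18 > Surgery 17 > Psych 16.
Burn: +150 to 150 (cap) — 180 left.
Peds: +140 to 140 (cap) — 40 left.
Onc has room for 200 but only 40 remain, so it gets 40.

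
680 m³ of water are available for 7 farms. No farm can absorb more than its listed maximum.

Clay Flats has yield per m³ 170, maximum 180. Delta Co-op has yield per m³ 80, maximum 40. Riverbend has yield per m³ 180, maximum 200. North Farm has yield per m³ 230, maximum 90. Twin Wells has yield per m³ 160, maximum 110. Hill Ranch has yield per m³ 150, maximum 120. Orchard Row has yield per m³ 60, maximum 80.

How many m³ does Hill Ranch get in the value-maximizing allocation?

Highest yield per m³ first: North Farm 230 > Riverbend 180 > Clay Flats 170 > Twin Wells 160 > Hill Ranch 150 > Delta Co-op 80 > Orchard Row 60.
North Farm takes 90 to reach its cap of 90 ; 590 left.
Give Riverbend 200 to hit its cap of 200 ; 390 left.
Give Clay Flats 180 to hit its cap of 180 ; 210 left.
Twin Wells takes 110 to reach its cap of 110 ; 100 left.
Hill Ranch has room for 120 but only 100 remain, so it gets 100.

100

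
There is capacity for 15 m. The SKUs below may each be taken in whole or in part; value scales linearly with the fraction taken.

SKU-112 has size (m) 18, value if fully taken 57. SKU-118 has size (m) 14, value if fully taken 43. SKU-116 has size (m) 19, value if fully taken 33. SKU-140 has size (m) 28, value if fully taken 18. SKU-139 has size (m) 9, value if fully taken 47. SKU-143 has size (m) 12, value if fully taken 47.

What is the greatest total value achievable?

70.5

Rank by value-to-size ratio: SKU-139 47/9≈5.22, SKU-143 47/12≈3.92, SKU-112 57/18≈3.17, SKU-118 43/14≈3.07, SKU-116 33/19≈1.74, SKU-140 18/28≈0.643.
Take all of SKU-139 (9 m, value 47) — 6 m left.
6 m left: a 6/12 share of SKU-143 gives 47×6/12 = 23.5.
Total value = 70.5.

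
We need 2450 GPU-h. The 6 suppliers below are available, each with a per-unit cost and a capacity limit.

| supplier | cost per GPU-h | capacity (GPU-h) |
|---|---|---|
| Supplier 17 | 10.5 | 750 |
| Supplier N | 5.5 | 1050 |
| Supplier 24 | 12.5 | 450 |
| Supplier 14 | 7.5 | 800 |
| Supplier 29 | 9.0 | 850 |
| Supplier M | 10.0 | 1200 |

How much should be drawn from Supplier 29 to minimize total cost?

600

Cheapest first:
Take 1050 from Supplier N at 5.5 — need 1400 more.
Supplier 14 at 7.5: take all 800 GPU-h — 600 still needed.
Supplier 29 (9.0): take the remaining 600 — done.
Supplier M, Supplier 17, Supplier 24: unused.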